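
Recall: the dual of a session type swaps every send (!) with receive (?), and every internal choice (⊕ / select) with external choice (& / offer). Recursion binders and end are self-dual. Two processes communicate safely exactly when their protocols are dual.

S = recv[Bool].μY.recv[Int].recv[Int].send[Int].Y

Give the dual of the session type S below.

recv[Bool] → send[Bool]
  μY → μY  (rec unchanged)
    recv[Int] → send[Int]
      recv[Int] → send[Int]
        send[Int] → recv[Int]
          dual(Y) = Y

send[Bool].μY.send[Int].send[Int].recv[Int].Y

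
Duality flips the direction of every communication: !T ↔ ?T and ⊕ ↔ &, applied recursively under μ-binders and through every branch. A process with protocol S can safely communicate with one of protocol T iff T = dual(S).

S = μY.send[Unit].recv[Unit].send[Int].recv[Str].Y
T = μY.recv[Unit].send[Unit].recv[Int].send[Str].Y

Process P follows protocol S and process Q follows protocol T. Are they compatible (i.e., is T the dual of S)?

μY | μY  ✓ (binder kept)
  send[Unit] | recv[Unit]  ✓
    recv[Unit] | send[Unit]  ✓
      send[Int] | recv[Int]  ✓
        recv[Str] | send[Str]  ✓
          Y | Y  ✓

YES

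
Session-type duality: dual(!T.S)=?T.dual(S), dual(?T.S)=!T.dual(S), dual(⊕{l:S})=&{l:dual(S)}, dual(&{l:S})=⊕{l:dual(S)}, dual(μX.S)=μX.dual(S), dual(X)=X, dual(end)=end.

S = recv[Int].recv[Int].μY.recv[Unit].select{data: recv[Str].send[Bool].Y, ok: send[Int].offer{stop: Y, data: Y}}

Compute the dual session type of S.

recv[Int] ↦ send[Int]
  recv[Int] ↦ send[Int]
    μY ↦ μY  (rec unchanged)
      recv[Unit] ↦ send[Unit]
        select{data,ok} ↦ offer{data,ok}  (internal→external)
          [data]
            recv[Str] ↦ send[Str]
              send[Bool] ↦ recv[Bool]
                dual(Y) = Y
          [ok]
            send[Int] ↦ recv[Int]
              offer{stop,data} ↦ select{stop,data}  (external→internal)
                [stop]
                  dual(Y) = Y
                [data]
                  dual(Y) = Y

send[Int].send[Int].μY.send[Unit].offer{data: send[Str].recv[Bool].Y, ok: recv[Int].select{stop: Y, data: Y}}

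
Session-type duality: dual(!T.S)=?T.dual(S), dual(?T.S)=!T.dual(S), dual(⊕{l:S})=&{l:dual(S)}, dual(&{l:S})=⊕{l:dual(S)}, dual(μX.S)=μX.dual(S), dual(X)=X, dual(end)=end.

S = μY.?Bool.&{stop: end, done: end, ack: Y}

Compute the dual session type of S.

μY ↦ μY  (μ self-dual)
  ?Bool ↦ !Bool
    &{stop,done,ack} ↦ ⊕{stop,done,ack}  (external→internal)
      case stop:
        end ↦ end
      case done:
        end ↦ end
      case ack:
        Y ↦ Y

μY.!Bool.⊕{stop: end, done: end, ack: Y}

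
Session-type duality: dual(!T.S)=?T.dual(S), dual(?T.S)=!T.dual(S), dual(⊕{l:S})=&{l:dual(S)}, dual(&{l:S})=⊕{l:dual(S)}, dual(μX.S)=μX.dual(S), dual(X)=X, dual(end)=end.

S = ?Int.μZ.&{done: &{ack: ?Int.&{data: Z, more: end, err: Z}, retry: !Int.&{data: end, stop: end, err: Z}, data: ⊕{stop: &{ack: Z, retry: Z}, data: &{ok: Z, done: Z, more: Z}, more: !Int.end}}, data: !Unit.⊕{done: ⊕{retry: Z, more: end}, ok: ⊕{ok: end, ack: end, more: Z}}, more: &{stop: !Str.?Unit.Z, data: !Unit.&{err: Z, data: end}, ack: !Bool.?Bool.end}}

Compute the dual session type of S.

?Int → !Int
  μZ → μZ  (μ self-dual)
    &{done,data,more} → ⊕{done,data,more}  (&→⊕)
      [done]
        &{ack,retry,data} → ⊕{ack,retry,data}  (&→⊕)
          [ack]
            ?Int → !Int
              &{data,more,err} → ⊕{data,more,err}  (&→⊕)
                [data]
                  dual(Z) = Z
                [more]
                  dual(end) = end
                [err]
                  dual(Z) = Z
          [retry]
            !Int → ?Int
              &{data,stop,err} → ⊕{data,stop,err}  (&→⊕)
                [data]
                  dual(end) = end
                [stop]
                  dual(end) = end
                [err]
                  dual(Z) = Z
          [data]
            ⊕{stop,data,more} → &{stop,data,more}  (select→offer)
              [stop]
                &{ack,retry} → ⊕{ack,retry}  (&→⊕)
                  [ack]
                    dual(Z) = Z
                  [retry]
                    dual(Z) = Z
              [data]
                &{ok,done,more} → ⊕{ok,done,more}  (&→⊕)
                  [ok]
                    dual(Z) = Z
                  [done]
                    dual(Z) = Z
                  [more]
                    dual(Z) = Z
              [more]
                !Int → ?Int
                  dual(end) = end
      [data]
        !Unit → ?Unit
          ⊕{done,ok} → &{done,ok}  (select→offer)
            [done]
              ⊕{retry,more} → &{retry,more}  (select→offer)
                [retry]
                  dual(Z) = Z
                [more]
                  dual(end) = end
            [ok]
              ⊕{ok,ack,more} → &{ok,ack,more}  (select→offer)
                [ok]
                  dual(end) = end
                [ack]
                  dual(end) = end
                [more]
                  dual(Z) = Z
      [more]
        &{stop,data,ack} → ⊕{stop,data,ack}  (&→⊕)
          [stop]
            !Str → ?Str
              ?Unit → !Unit
                dual(Z) = Z
          [data]
            !Unit → ?Unit
              &{err,data} → ⊕{err,data}  (&→⊕)
                [err]
                  dual(Z) = Z
                [data]
                  dual(end) = end
          [ack]
            !Bool → ?Bool
              ?Bool → !Bool
                dual(end) = end

!Int.μZ.⊕{done: ⊕{ack: !Int.⊕{data: Z, more: end, err: Z}, retry: ?Int.⊕{data: end, stop: end, err: Z}, data: &{stop: ⊕{ack: Z, retry: Z}, data: ⊕{ok: Z, done: Z, more: Z}, more: ?Int.end}}, data: ?Unit.&{done: &{retry: Z, more: end}, ok: &{ok: end, ack: end, more: Z}}, more: ⊕{stop: ?Str.!Unit.Z, data: ?Unit.⊕{err: Z, data: end}, ack: ?Bool.!Bool.end}}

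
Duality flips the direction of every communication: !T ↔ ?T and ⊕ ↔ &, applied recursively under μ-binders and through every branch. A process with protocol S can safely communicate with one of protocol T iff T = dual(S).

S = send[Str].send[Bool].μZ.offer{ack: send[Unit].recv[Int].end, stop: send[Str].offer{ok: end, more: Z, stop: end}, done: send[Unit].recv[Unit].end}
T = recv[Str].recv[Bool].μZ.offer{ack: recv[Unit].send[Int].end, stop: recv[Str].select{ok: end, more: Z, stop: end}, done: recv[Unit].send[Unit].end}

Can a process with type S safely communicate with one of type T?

send[Str] | recv[Str]  match
  send[Bool] | recv[Bool]  match
    μZ | μZ  match (μ self-dual)
      offer{ack,stop,done} | offer{ack,stop,done}  ✗ choice polarity not flipped — not dual

NO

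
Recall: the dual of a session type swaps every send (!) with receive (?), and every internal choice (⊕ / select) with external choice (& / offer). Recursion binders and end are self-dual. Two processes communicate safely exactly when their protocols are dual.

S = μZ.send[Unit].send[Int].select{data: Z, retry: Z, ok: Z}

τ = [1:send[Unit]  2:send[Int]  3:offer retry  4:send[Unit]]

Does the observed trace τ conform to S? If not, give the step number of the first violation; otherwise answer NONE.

step 1: send[Unit]  ✓  state: send[Int].select{data: μZ.…, retry: μZ.…, ok: μZ.…}
step 2: send[Int]  ✓  state: select{data: μZ.…, retry: μZ.…, ok: μZ.…}
step 3: got offer retry, protocol expects select data or select retry or select ok  ✗

3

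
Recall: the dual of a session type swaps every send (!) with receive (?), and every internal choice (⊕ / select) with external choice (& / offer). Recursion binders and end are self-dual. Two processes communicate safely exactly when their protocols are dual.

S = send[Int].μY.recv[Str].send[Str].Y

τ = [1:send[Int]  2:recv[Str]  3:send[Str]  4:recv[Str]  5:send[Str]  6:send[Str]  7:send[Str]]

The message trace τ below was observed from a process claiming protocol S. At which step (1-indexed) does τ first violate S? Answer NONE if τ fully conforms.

step 1: send[Int]  ✓  now at μY.…
step 2: recv[Str]  ✓  now at send[Str].μY.…
step 3: send[Str]  ✓  now at μY.…
step 4: recv[Str]  ✓  now at send[Str].μY.…
step 5: send[Str]  ✓  now at μY.…
step 6: got send[Str], protocol expects recv[Str]  ✗

6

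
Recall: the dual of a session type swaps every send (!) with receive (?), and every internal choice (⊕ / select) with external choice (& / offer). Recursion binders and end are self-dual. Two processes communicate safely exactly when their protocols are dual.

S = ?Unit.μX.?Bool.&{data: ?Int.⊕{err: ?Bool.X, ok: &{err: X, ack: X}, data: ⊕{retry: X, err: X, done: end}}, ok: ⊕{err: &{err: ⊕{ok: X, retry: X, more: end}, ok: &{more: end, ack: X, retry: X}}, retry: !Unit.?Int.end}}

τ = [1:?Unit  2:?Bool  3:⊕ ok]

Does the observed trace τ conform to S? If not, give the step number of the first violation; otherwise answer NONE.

[1] ?Unit  ok  now at μX.…
[2] ?Bool  ok  now at &{data: ?Int.⊕{err: ?Bool.μX.…, ok: &{err: μX.…, ack: μX.…}, data: ⊕{retry: μX.…, err: μX.…, done: end}}, ok: ⊕{err: &{err: ⊕{ok: μX.…, retry: μX.…, more: end}, ok: &{more: end, ack: μX.…, retry: μX.…}}, retry: !Unit.?Int.end}}
[3] got ⊕ ok, protocol expects & data or & ok  ✗

3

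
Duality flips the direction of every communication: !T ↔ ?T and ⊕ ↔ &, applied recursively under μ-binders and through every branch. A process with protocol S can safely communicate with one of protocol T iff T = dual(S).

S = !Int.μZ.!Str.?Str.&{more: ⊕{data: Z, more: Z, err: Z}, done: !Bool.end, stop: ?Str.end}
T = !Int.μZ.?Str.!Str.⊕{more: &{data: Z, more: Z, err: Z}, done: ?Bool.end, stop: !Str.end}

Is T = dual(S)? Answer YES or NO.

!Int ‖ !Int  ✗ same direction on both sides — not dual

NO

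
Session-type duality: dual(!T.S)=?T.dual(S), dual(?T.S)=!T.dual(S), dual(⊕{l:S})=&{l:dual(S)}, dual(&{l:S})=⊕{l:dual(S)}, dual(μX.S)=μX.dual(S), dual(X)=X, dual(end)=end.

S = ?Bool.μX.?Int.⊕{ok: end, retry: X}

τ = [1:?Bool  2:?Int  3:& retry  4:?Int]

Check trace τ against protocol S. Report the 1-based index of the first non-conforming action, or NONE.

3

step 1: ?Bool  match  cont: μX.…
step 2: ?Int  match  cont: ⊕{ok: end, retry: μX.…}
step 3: got & retry, protocol expects ⊕ ok or ⊕ retry  ✗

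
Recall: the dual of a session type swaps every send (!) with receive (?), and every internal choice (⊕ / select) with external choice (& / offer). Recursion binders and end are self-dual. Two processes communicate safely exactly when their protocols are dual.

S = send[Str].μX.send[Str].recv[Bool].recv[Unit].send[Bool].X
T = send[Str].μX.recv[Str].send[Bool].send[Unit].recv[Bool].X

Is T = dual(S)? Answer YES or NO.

send[Str] vs send[Str]  ✗ same direction on both sides — not dual

NO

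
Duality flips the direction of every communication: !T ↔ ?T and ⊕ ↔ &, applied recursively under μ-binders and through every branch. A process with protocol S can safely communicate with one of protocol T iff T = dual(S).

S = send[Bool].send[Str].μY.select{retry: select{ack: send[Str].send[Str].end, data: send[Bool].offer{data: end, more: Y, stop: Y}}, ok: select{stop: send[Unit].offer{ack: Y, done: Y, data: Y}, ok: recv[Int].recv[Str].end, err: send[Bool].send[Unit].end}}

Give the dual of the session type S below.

recv[Bool].recv[Str].μY.offer{retry: offer{ack: recv[Str].recv[Str].end, data: recv[Bool].select{data: end, more: Y, stop: Y}}, ok: offer{stop: recv[Unit].select{ack: Y, done: Y, data: Y}, ok: send[Int].send[Str].end, err: recv[Bool].recv[Unit].end}}

send[Bool] ↦ recv[Bool]
  send[Str] ↦ recv[Str]
    μY ↦ μY  (binder kept)
      select{retry,ok} ↦ offer{retry,ok}  (internal→external)
        [retry]
          select{ack,data} ↦ offer{ack,data}  (internal→external)
            [ack]
              send[Str] ↦ recv[Str]
                send[Str] ↦ recv[Str]
                  end ↦ end
            [data]
              send[Bool] ↦ recv[Bool]
                offer{data,more,stop} ↦ select{data,more,stop}  (&→⊕)
                  [data]
                    end ↦ end
                  [more]
                    Y ↦ Y
                  [stop]
                    Y ↦ Y
        [ok]
          select{stop,ok,err} ↦ offer{stop,ok,err}  (internal→external)
            [stop]
              send[Unit] ↦ recv[Unit]
                offer{ack,done,data} ↦ select{ack,done,data}  (&→⊕)
                  [ack]
                    Y ↦ Y
                  [done]
                    Y ↦ Y
                  [data]
                    Y ↦ Y
            [ok]
              recv[Int] ↦ send[Int]
                recv[Str] ↦ send[Str]
                  end ↦ end
            [err]
              send[Bool] ↦ recv[Bool]
                send[Unit] ↦ recv[Unit]
                  end ↦ end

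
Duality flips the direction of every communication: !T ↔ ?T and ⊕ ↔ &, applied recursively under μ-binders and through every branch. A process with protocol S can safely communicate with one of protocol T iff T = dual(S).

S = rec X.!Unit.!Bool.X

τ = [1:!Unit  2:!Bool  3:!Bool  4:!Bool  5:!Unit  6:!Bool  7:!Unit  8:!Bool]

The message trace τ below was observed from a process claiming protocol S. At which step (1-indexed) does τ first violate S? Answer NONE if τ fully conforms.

step 1: !Unit  match  residual = !Bool.rec X.…
step 2: !Bool  match  residual = rec X.…
step 3: got !Bool, protocol expects !Unit  ✗

3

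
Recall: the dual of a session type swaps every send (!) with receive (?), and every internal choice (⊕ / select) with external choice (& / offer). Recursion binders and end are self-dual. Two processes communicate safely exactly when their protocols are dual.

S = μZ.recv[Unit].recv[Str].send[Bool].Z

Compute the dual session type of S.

μZ.send[Unit].send[Str].recv[Bool].Z

μZ ↦ μZ  (μ self-dual)
  recv[Unit] ↦ send[Unit]
    recv[Str] ↦ send[Str]
      send[Bool] ↦ recv[Bool]
        dual(Z) = Z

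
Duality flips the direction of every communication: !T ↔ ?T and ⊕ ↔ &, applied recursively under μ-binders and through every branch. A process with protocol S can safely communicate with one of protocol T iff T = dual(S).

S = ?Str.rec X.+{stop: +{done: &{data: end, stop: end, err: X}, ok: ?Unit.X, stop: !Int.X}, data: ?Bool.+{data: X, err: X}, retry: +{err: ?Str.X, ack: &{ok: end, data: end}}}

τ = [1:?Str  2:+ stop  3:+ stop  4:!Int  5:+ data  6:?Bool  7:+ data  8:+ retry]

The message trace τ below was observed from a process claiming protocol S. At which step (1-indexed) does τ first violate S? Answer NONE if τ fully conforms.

@1 ?Str  match  now at rec X.…
@2 + stop  match  now at +{done: &{data: end, stop: end, err: rec X.…}, ok: ?Unit.rec X.…, stop: !Int.rec X.…}
@3 + stop  match  now at !Int.rec X.…
@4 !Int  match  now at rec X.…
@5 + data  match  now at ?Bool.+{data: rec X.…, err: rec X.…}
@6 ?Bool  match  now at +{data: rec X.…, err: rec X.…}
@7 + data  match  now at rec X.…
@8 + retry  match  now at +{err: ?Str.rec X.…, ack: &{ok: end, data: end}}
τ conforms to S (length 8)

NONE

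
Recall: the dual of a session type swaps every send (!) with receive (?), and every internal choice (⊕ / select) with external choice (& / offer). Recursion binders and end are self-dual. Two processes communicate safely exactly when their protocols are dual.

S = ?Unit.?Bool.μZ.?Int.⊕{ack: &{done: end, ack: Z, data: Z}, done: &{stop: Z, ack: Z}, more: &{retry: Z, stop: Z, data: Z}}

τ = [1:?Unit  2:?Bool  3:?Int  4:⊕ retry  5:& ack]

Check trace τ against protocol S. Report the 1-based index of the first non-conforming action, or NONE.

[1] ?Unit  ok  now at ?Bool.μZ.…
[2] ?Bool  ok  now at μZ.…
[3] ?Int  ok  now at ⊕{ack: &{done: end, ack: μZ.…, data: μZ.…}, done: &{stop: μZ.…, ack: μZ.…}, more: &{retry: μZ.…, stop: μZ.…, data: μZ.…}}
[4] got ⊕ retry, protocol expects ⊕ ack or ⊕ done or ⊕ more  ✗

4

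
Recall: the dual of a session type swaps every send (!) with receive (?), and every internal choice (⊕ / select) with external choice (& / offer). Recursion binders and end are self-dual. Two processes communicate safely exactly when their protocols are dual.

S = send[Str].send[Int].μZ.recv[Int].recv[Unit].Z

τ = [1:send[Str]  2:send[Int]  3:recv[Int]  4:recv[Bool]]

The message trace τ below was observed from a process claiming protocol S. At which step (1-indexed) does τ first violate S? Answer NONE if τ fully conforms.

4

step 1: send[Str]  match  state: send[Int].μZ.…
step 2: send[Int]  match  state: μZ.…
step 3: recv[Int]  match  state: recv[Unit].μZ.…
step 4: got recv[Bool], protocol expects recv[Unit]  ✗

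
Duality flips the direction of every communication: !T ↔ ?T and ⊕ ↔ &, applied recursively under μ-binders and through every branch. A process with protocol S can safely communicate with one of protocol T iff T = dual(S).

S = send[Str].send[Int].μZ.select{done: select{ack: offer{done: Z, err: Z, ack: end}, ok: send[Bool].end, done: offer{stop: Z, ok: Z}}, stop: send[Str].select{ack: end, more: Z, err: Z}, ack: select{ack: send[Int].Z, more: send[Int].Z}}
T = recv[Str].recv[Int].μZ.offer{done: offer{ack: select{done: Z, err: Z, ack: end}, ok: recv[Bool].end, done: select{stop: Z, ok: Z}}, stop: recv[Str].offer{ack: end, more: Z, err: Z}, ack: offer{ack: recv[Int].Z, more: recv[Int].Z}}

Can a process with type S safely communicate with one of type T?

YES

send[Str] | recv[Str]  ✓
  send[Int] | recv[Int]  ✓
    μZ | μZ  ✓ (μ self-dual)
      select{done,stop,ack} | offer{done,stop,ack}  ✓ label sets agree
        • done:
          select{ack,ok,done} | offer{ack,ok,done}  ✓ label sets agree
            • ack:
              offer{done,err,ack} | select{done,err,ack}  ✓ label sets agree
                • done:
                  Z | Z  ✓
                • err:
                  Z | Z  ✓
                • ack:
                  end | end  ✓
            • ok:
              send[Bool] | recv[Bool]  ✓
                end | end  ✓
            • done:
              offer{stop,ok} | select{stop,ok}  ✓ label sets agree
                • stop:
                  Z | Z  ✓
                • ok:
                  Z | Z  ✓
        • stop:
          send[Str] | recv[Str]  ✓
            select{ack,more,err} | offer{ack,more,err}  ✓ label sets agree
              • ack:
                end | end  ✓
              • more:
                Z | Z  ✓
              • err:
                Z | Z  ✓
        • ack:
          select{ack,more} | offer{ack,more}  ✓ label sets agree
            • ack:
              send[Int] | recv[Int]  ✓
                Z | Z  ✓
            • more:
              send[Int] | recv[Int]  ✓
                Z | Z  ✓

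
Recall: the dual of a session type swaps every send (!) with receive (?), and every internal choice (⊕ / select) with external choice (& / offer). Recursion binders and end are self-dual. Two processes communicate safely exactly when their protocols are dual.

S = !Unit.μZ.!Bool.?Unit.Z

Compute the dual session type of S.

?Unit.μZ.?Bool.!Unit.Z

!Unit → ?Unit
  μZ → μZ  (μ self-dual)
    !Bool → ?Bool
      ?Unit → !Unit
        dual(Z) = Z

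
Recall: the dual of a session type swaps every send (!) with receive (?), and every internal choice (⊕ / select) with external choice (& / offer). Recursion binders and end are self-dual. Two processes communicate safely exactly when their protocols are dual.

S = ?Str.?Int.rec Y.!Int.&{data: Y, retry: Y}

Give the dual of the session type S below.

!Str.!Int.rec Y.?Int.+{data: Y, retry: Y}

?Str = !Str
  ?Int = !Int
    rec Y = rec Y  (rec unchanged)
      !Int = ?Int
        &{data,retry} = +{data,retry}  (&→⊕)
          case data:
            Y ↦ Y
          case retry:
            Y ↦ Y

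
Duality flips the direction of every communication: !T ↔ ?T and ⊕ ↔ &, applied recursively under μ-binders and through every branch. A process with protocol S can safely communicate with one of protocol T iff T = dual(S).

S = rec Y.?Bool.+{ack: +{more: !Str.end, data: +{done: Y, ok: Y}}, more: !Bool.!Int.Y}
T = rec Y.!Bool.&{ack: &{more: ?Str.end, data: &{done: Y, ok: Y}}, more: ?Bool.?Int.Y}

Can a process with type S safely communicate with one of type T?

rec Y | rec Y  match (rec unchanged)
  ?Bool | !Bool  match
    +{ack,more} | &{ack,more}  match same labels
      [ack]
        +{more,data} | &{more,data}  match same labels
          [more]
            !Str | ?Str  match
              end | end  match
          [data]
            +{done,ok} | &{done,ok}  match same labels
              [done]
                Y | Y  match
              [ok]
                Y | Y  match
      [more]
        !Bool | ?Bool  match
          !Int | ?Int  match
            Y | Y  match

YES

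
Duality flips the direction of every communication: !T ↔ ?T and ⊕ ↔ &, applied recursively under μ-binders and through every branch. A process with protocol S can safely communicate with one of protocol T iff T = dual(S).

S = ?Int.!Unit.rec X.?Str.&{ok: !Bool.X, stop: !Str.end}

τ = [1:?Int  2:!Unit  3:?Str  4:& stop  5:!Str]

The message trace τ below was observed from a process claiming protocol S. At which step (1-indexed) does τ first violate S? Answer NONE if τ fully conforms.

NONE

step 1: ?Int  match  state: !Unit.rec X.…
step 2: !Unit  match  state: rec X.…
step 3: ?Str  match  state: &{ok: !Bool.rec X.…, stop: !Str.end}
step 4: & stop  match  state: !Str.end
step 5: !Str  match  state: end
trace exhausted — no violation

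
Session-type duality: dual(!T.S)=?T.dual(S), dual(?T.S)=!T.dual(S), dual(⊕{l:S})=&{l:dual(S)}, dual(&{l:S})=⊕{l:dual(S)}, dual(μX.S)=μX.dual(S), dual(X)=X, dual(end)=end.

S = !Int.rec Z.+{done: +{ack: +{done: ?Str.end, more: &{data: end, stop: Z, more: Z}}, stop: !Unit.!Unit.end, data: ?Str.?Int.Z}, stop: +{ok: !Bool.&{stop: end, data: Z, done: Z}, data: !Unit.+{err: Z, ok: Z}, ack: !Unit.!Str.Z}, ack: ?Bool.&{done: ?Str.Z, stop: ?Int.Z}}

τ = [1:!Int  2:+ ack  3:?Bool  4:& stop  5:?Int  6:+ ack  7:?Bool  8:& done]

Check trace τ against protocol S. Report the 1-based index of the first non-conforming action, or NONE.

NONE

@1 !Int  ✓  residual = rec Z.…
@2 + ack  ✓  residual = ?Bool.&{done: ?Str.rec Z.…, stop: ?Int.rec Z.…}
@3 ?Bool  ✓  residual = &{done: ?Str.rec Z.…, stop: ?Int.rec Z.…}
@4 & stop  ✓  residual = ?Int.rec Z.…
@5 ?Int  ✓  residual = rec Z.…
@6 + ack  ✓  residual = ?Bool.&{done: ?Str.rec Z.…, stop: ?Int.rec Z.…}
@7 ?Bool  ✓  residual = &{done: ?Str.rec Z.…, stop: ?Int.rec Z.…}
@8 & done  ✓  residual = ?Str.rec Z.…
all 8 steps conform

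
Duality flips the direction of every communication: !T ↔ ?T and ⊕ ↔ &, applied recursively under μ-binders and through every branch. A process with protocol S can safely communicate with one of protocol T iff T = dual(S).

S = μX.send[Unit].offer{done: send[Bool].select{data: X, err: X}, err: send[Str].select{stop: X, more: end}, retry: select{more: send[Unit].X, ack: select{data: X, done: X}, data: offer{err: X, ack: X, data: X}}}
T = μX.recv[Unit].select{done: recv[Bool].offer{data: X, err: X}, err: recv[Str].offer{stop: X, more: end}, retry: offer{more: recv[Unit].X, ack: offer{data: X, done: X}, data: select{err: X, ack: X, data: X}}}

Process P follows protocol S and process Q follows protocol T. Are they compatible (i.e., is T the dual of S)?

μX ‖ μX  ok (rec unchanged)
  send[Unit] ‖ recv[Unit]  ok
    offer{done,err,retry} ‖ select{done,err,retry}  ok labels match
      • done:
        send[Bool] ‖ recv[Bool]  ok
          select{data,err} ‖ offer{data,err}  ok labels match
            • data:
              X ‖ X  ok
            • err:
              X ‖ X  ok
      • err:
        send[Str] ‖ recv[Str]  ok
          select{stop,more} ‖ offer{stop,more}  ok labels match
            • stop:
              X ‖ X  ok
            • more:
              end ‖ end  ok
      • retry:
        select{more,ack,data} ‖ offer{more,ack,data}  ok labels match
          • more:
            send[Unit] ‖ recv[Unit]  ok
              X ‖ X  ok
          • ack:
            select{data,done} ‖ offer{data,done}  ok labels match
              • data:
                X ‖ X  ok
              • done:
                X ‖ X  ok
          • data:
            offer{err,ack,data} ‖ select{err,ack,data}  ok labels match
              • err:
                X ‖ X  ok
              • ack:
                X ‖ X  ok
              • data:
                X ‖ X  ok

YES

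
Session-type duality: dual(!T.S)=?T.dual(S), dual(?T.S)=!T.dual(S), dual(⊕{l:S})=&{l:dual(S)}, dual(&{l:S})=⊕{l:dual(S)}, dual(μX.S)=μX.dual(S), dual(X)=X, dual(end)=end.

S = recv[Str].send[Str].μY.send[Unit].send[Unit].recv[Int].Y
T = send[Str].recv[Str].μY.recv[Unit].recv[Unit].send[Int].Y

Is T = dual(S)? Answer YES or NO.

YES

recv[Str] ‖ send[Str]  ok
  send[Str] ‖ recv[Str]  ok
    μY ‖ μY  ok (rec unchanged)
      send[Unit] ‖ recv[Unit]  ok
        send[Unit] ‖ recv[Unit]  ok
          recv[Int] ‖ send[Int]  ok
            Y ‖ Y  ok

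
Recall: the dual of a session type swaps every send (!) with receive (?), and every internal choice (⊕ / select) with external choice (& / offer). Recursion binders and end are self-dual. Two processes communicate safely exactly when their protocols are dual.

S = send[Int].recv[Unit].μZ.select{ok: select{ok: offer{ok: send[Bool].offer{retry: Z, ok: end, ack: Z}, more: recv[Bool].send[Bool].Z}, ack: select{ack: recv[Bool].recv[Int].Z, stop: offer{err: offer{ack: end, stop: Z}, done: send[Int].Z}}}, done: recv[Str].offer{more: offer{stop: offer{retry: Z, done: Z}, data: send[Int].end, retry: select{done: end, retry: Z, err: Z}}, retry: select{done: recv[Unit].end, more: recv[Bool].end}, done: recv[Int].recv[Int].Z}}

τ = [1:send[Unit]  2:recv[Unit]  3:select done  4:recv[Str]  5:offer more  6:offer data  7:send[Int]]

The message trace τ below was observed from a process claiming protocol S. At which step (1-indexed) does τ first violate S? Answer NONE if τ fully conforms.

step 1: got send[Unit], protocol expects send[Int]  ✗

1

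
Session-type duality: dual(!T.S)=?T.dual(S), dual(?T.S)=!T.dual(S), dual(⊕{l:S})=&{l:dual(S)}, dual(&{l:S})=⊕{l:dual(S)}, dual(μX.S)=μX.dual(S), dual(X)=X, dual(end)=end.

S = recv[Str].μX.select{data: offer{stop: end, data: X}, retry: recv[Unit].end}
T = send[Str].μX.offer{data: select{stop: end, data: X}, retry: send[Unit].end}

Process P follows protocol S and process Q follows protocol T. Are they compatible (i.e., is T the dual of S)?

recv[Str] vs send[Str]  ✓
  μX vs μX  ✓ (rec unchanged)
    select{data,retry} vs offer{data,retry}  ✓ same labels
      [data]
        offer{stop,data} vs select{stop,data}  ✓ same labels
          [stop]
            end vs end  ✓
          [data]
            X vs X  ✓
      [retry]
        recv[Unit] vs send[Unit]  ✓
          end vs end  ✓

YES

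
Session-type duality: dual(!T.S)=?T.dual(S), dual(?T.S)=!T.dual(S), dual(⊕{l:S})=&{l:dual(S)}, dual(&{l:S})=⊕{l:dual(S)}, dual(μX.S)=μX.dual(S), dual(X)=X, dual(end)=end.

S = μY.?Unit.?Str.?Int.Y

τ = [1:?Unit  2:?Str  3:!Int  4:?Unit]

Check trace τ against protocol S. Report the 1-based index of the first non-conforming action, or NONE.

[1] ?Unit  ✓  now at ?Str.?Int.μY.…
[2] ?Str  ✓  now at ?Int.μY.…
[3] got !Int, protocol expects ?Int  ✗

3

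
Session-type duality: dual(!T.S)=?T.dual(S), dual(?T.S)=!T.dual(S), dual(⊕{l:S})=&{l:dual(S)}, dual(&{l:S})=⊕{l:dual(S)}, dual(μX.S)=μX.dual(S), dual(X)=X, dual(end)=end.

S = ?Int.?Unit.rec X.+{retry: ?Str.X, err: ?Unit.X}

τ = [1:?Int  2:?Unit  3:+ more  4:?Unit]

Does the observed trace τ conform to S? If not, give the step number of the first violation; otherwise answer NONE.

step 1: ?Int  match  state: ?Unit.rec X.…
step 2: ?Unit  match  state: rec X.…
step 3: got + more, protocol expects + retry or + err  ✗

3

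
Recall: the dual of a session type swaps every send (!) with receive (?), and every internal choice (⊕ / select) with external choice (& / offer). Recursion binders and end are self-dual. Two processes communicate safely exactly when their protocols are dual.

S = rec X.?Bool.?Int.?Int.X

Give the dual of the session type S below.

rec X → rec X  (rec unchanged)
  ?Bool → !Bool
    ?Int → !Int
      ?Int → !Int
        X ↦ X

rec X.!Bool.!Int.!Int.X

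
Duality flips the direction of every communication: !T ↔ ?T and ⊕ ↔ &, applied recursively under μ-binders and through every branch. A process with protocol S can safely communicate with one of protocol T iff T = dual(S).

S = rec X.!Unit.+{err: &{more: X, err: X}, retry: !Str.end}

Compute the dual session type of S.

rec X.?Unit.&{err: +{more: X, err: X}, retry: ?Str.end}

rec X = rec X  (rec unchanged)
  !Unit = ?Unit
    +{err,retry} = &{err,retry}  (select→offer)
      [err]
        &{more,err} = +{more,err}  (&→⊕)
          [more]
            X ↦ X
          [err]
            X ↦ X
      [retry]
        !Str = ?Str
          end ↦ end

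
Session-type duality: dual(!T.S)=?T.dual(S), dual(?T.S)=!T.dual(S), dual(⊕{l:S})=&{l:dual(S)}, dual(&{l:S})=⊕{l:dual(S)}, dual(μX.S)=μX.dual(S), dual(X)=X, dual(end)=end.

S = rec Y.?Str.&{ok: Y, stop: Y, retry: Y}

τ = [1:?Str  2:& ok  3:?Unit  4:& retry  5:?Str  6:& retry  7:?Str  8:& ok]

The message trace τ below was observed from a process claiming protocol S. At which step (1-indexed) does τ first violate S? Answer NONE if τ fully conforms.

@1 ?Str  ✓  cont: &{ok: rec Y.…, stop: rec Y.…, retry: rec Y.…}
@2 & ok  ✓  cont: rec Y.…
@3 got ?Unit, protocol expects ?Str  ✗

3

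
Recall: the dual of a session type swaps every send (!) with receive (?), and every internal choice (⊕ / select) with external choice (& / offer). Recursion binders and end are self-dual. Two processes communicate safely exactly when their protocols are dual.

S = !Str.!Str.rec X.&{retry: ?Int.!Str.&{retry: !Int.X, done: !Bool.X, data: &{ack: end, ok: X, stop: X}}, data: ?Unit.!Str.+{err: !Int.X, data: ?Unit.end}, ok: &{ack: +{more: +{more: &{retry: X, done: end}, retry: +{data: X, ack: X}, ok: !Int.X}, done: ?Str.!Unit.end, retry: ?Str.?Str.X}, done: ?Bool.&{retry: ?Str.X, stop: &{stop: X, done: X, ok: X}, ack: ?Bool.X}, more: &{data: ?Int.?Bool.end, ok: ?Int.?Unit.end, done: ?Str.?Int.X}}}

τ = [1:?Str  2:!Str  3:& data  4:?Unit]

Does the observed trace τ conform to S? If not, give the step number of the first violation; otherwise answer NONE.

step 1: got ?Str, protocol expects !Str  ✗

1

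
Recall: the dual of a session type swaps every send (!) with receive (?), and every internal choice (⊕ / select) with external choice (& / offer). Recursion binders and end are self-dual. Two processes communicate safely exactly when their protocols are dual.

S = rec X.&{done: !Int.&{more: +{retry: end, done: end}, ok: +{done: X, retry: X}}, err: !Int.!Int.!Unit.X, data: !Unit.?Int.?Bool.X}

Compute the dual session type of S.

rec X → rec X  (μ self-dual)
  &{done,err,data} → +{done,err,data}  (offer→select)
    [done]
      !Int → ?Int
        &{more,ok} → +{more,ok}  (offer→select)
          [more]
            +{retry,done} → &{retry,done}  (⊕→&)
              [retry]
                dual(end) = end
              [done]
                dual(end) = end
          [ok]
            +{done,retry} → &{done,retry}  (⊕→&)
              [done]
                dual(X) = X
              [retry]
                dual(X) = X
    [err]
      !Int → ?Int
        !Int → ?Int
          !Unit → ?Unit
            dual(X) = X
    [data]
      !Unit → ?Unit
        ?Int → !Int
          ?Bool → !Bool
            dual(X) = X

rec X.+{done: ?Int.+{more: &{retry: end, done: end}, ok: &{done: X, retry: X}}, err: ?Int.?Int.?Unit.X, data: ?Unit.!Int.!Bool.X}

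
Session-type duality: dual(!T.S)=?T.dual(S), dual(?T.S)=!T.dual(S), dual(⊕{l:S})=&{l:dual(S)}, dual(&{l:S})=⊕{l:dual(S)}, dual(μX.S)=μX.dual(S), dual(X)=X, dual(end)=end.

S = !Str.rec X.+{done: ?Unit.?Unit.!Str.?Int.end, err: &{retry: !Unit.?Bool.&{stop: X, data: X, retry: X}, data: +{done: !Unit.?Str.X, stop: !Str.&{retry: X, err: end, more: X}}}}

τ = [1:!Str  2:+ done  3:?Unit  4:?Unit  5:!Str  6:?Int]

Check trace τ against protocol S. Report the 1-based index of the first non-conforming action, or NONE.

step 1: !Str  ok  residual = rec X.…
step 2: + done  ok  residual = ?Unit.?Unit.!Str.?Int.end
step 3: ?Unit  ok  residual = ?Unit.!Str.?Int.end
step 4: ?Unit  ok  residual = !Str.?Int.end
step 5: !Str  ok  residual = ?Int.end
step 6: ?Int  ok  residual = end
τ conforms to S (length 6)

NONE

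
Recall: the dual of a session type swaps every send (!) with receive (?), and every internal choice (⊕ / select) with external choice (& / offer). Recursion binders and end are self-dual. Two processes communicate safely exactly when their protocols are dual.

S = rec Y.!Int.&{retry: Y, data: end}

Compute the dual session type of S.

rec Y.?Int.+{retry: Y, data: end}

rec Y → rec Y  (binder kept)
  !Int → ?Int
    &{retry,data} → +{retry,data}  (offer→select)
      case retry:
        Y ↦ Y
      case data:
        end ↦ end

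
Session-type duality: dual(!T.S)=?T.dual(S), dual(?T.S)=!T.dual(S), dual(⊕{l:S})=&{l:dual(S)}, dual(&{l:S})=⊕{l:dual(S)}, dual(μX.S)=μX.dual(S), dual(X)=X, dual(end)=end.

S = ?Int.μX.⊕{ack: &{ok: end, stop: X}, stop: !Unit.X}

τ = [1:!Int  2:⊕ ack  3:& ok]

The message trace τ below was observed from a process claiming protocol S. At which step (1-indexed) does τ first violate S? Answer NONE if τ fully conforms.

1

@1 got !Int, protocol expects ?Int  ✗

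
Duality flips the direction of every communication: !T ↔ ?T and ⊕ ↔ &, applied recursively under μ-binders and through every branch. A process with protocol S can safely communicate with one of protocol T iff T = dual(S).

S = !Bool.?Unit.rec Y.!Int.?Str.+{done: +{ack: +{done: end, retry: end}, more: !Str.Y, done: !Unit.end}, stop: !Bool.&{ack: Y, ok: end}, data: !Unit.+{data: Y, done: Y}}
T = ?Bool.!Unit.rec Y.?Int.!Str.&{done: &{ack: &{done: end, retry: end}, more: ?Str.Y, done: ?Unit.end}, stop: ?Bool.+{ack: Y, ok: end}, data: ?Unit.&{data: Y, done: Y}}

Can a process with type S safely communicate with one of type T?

YES

!Bool vs ?Bool  ✓
  ?Unit vs !Unit  ✓
    rec Y vs rec Y  ✓ (rec unchanged)
      !Int vs ?Int  ✓
        ?Str vs !Str  ✓
          +{done,stop,data} vs &{done,stop,data}  ✓ labels match
            [done]
              +{ack,more,done} vs &{ack,more,done}  ✓ labels match
                [ack]
                  +{done,retry} vs &{done,retry}  ✓ labels match
                    [done]
                      end vs end  ✓
                    [retry]
                      end vs end  ✓
                [more]
                  !Str vs ?Str  ✓
                    Y vs Y  ✓
                [done]
                  !Unit vs ?Unit  ✓
                    end vs end  ✓
            [stop]
              !Bool vs ?Bool  ✓
                &{ack,ok} vs +{ack,ok}  ✓ labels match
                  [ack]
                    Y vs Y  ✓
                  [ok]
                    end vs end  ✓
            [data]
              !Unit vs ?Unit  ✓
                +{data,done} vs &{data,done}  ✓ labels match
                  [data]
                    Y vs Y  ✓
                  [done]
                    Y vs Y  ✓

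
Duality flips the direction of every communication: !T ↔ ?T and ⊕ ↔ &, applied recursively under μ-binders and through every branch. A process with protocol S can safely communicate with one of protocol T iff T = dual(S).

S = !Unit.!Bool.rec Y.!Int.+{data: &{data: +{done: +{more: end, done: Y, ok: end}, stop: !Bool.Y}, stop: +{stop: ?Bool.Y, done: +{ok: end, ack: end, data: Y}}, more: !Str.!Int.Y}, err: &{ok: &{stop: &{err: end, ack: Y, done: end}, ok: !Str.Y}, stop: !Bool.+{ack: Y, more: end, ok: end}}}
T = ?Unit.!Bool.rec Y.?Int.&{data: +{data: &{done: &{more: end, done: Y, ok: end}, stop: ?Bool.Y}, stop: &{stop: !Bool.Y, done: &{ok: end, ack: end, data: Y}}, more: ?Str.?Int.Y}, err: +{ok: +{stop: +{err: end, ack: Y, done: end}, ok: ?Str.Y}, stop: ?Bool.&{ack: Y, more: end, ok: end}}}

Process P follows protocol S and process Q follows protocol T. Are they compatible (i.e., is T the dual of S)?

NO

!Unit | ?Unit  ✓
  !Bool | !Bool  ✗ same direction on both sides — not dual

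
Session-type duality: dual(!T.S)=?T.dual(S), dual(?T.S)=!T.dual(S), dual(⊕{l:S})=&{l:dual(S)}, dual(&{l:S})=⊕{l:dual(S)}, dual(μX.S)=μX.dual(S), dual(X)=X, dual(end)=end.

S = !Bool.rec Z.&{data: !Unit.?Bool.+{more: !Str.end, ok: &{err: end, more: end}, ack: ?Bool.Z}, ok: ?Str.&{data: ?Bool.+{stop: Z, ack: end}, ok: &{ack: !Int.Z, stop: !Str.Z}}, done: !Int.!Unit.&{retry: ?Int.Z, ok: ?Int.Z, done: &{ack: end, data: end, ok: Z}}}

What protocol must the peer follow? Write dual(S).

?Bool.rec Z.+{data: ?Unit.!Bool.&{more: ?Str.end, ok: +{err: end, more: end}, ack: !Bool.Z}, ok: !Str.+{data: !Bool.&{stop: Z, ack: end}, ok: +{ack: ?Int.Z, stop: ?Str.Z}}, done: ?Int.?Unit.+{retry: !Int.Z, ok: !Int.Z, done: +{ack: end, data: end, ok: Z}}}

!Bool ↦ ?Bool
  rec Z ↦ rec Z  (binder kept)
    &{data,ok,done} ↦ +{data,ok,done}  (offer→select)
      case data:
        !Unit ↦ ?Unit
          ?Bool ↦ !Bool
            +{more,ok,ack} ↦ &{more,ok,ack}  (select→offer)
              case more:
                !Str ↦ ?Str
                  end ↦ end
              case ok:
                &{err,more} ↦ +{err,more}  (offer→select)
                  case err:
                    end ↦ end
                  case more:
                    end ↦ end
              case ack:
                ?Bool ↦ !Bool
                  Z ↦ Z
      case ok:
        ?Str ↦ !Str
          &{data,ok} ↦ +{data,ok}  (offer→select)
            case data:
              ?Bool ↦ !Bool
                +{stop,ack} ↦ &{stop,ack}  (select→offer)
                  case stop:
                    Z ↦ Z
                  case ack:
                    end ↦ end
            case ok:
              &{ack,stop} ↦ +{ack,stop}  (offer→select)
                case ack:
                  !Int ↦ ?Int
                    Z ↦ Z
                case stop:
                  !Str ↦ ?Str
                    Z ↦ Z
      case done:
        !Int ↦ ?Int
          !Unit ↦ ?Unit
            &{retry,ok,done} ↦ +{retry,ok,done}  (offer→select)
              case retry:
                ?Int ↦ !Int
                  Z ↦ Z
              case ok:
                ?Int ↦ !Int
                  Z ↦ Z
              case done:
                &{ack,data,ok} ↦ +{ack,data,ok}  (offer→select)
                  case ack:
                    end ↦ end
                  case data:
                    end ↦ end
                  case ok:
                    Z ↦ Z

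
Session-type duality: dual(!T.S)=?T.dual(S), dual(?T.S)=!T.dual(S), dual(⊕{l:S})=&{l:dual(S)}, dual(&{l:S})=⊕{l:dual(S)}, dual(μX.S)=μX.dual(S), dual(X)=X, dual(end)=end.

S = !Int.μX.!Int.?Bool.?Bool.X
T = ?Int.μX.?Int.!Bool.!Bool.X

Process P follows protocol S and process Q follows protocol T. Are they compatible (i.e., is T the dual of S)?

!Int vs ?Int  match
  μX vs μX  match (μ self-dual)
    !Int vs ?Int  match
      ?Bool vs !Bool  match
        ?Bool vs !Bool  match
          X vs X  match

YES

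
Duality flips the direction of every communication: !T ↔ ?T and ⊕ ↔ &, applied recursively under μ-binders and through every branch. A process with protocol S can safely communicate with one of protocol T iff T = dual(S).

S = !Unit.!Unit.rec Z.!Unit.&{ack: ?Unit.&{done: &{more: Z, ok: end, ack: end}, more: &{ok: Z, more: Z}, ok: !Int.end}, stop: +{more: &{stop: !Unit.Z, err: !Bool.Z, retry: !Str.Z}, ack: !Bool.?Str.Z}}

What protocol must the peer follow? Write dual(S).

?Unit.?Unit.rec Z.?Unit.+{ack: !Unit.+{done: +{more: Z, ok: end, ack: end}, more: +{ok: Z, more: Z}, ok: ?Int.end}, stop: &{more: +{stop: ?Unit.Z, err: ?Bool.Z, retry: ?Str.Z}, ack: ?Bool.!Str.Z}}

!Unit = ?Unit
  !Unit = ?Unit
    rec Z = rec Z  (μ self-dual)
      !Unit = ?Unit
        &{ack,stop} = +{ack,stop}  (offer→select)
          case ack:
            ?Unit = !Unit
              &{done,more,ok} = +{done,more,ok}  (offer→select)
                case done:
                  &{more,ok,ack} = +{more,ok,ack}  (offer→select)
                    case more:
                      Z self-dual
                    case ok:
                      end self-dual
                    case ack:
                      end self-dual
                case more:
                  &{ok,more} = +{ok,more}  (offer→select)
                    case ok:
                      Z self-dual
                    case more:
                      Z self-dual
                case ok:
                  !Int = ?Int
                    end self-dual
          case stop:
            +{more,ack} = &{more,ack}  (select→offer)
              case more:
                &{stop,err,retry} = +{stop,err,retry}  (offer→select)
                  case stop:
                    !Unit = ?Unit
                      Z self-dual
                  case err:
                    !Bool = ?Bool
                      Z self-dual
                  case retry:
                    !Str = ?Str
                      Z self-dual
              case ack:
                !Bool = ?Bool
                  ?Str = !Str
                    Z self-dual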